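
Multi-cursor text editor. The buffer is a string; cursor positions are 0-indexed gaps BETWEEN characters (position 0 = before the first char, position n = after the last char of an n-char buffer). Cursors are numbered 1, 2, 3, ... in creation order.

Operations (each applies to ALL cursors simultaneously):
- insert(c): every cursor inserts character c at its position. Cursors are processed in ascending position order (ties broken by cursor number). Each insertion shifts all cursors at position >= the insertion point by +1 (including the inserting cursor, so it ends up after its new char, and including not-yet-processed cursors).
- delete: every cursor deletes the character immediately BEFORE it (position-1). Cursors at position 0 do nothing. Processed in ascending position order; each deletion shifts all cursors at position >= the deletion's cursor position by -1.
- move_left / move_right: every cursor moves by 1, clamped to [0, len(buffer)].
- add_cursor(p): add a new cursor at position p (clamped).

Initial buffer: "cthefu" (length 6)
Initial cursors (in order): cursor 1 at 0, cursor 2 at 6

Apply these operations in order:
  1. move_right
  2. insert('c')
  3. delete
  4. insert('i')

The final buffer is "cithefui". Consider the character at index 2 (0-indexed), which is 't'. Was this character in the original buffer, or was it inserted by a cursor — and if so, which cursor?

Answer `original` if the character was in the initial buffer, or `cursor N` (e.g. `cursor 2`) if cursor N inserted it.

Answer: original

Derivation:
After op 1 (move_right): buffer="cthefu" (len 6), cursors c1@1 c2@6, authorship ......
After op 2 (insert('c')): buffer="ccthefuc" (len 8), cursors c1@2 c2@8, authorship .1.....2
After op 3 (delete): buffer="cthefu" (len 6), cursors c1@1 c2@6, authorship ......
After op 4 (insert('i')): buffer="cithefui" (len 8), cursors c1@2 c2@8, authorship .1.....2
Authorship (.=original, N=cursor N): . 1 . . . . . 2
Index 2: author = original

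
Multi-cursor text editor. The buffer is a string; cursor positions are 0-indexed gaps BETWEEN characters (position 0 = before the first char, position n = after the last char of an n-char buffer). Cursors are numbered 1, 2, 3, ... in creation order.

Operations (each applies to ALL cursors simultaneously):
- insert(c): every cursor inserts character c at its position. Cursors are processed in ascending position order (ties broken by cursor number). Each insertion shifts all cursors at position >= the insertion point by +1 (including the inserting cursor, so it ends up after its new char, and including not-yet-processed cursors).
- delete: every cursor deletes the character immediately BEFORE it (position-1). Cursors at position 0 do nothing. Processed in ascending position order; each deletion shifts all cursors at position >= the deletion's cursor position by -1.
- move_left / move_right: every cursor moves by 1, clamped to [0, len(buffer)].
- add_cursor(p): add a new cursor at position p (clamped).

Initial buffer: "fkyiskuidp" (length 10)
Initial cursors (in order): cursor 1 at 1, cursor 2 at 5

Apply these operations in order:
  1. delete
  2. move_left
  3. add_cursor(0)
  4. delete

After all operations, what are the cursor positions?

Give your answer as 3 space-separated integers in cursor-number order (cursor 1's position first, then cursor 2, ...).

After op 1 (delete): buffer="kyikuidp" (len 8), cursors c1@0 c2@3, authorship ........
After op 2 (move_left): buffer="kyikuidp" (len 8), cursors c1@0 c2@2, authorship ........
After op 3 (add_cursor(0)): buffer="kyikuidp" (len 8), cursors c1@0 c3@0 c2@2, authorship ........
After op 4 (delete): buffer="kikuidp" (len 7), cursors c1@0 c3@0 c2@1, authorship .......

Answer: 0 1 0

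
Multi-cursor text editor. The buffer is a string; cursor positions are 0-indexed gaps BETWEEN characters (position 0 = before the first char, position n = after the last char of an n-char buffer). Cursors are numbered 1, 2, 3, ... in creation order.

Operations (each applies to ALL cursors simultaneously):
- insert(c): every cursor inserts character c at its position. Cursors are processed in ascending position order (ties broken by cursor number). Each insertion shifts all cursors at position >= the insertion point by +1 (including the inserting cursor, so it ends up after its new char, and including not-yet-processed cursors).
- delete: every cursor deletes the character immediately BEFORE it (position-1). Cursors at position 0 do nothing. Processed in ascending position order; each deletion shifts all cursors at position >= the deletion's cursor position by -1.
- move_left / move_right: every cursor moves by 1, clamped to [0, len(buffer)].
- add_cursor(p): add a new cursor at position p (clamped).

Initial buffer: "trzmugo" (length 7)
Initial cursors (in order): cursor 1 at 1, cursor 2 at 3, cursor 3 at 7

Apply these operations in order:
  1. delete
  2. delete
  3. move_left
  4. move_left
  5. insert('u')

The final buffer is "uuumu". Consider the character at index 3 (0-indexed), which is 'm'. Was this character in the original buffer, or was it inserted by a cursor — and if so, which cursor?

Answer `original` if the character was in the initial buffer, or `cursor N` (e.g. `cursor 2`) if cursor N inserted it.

After op 1 (delete): buffer="rmug" (len 4), cursors c1@0 c2@1 c3@4, authorship ....
After op 2 (delete): buffer="mu" (len 2), cursors c1@0 c2@0 c3@2, authorship ..
After op 3 (move_left): buffer="mu" (len 2), cursors c1@0 c2@0 c3@1, authorship ..
After op 4 (move_left): buffer="mu" (len 2), cursors c1@0 c2@0 c3@0, authorship ..
After op 5 (insert('u')): buffer="uuumu" (len 5), cursors c1@3 c2@3 c3@3, authorship 123..
Authorship (.=original, N=cursor N): 1 2 3 . .
Index 3: author = original

Answer: original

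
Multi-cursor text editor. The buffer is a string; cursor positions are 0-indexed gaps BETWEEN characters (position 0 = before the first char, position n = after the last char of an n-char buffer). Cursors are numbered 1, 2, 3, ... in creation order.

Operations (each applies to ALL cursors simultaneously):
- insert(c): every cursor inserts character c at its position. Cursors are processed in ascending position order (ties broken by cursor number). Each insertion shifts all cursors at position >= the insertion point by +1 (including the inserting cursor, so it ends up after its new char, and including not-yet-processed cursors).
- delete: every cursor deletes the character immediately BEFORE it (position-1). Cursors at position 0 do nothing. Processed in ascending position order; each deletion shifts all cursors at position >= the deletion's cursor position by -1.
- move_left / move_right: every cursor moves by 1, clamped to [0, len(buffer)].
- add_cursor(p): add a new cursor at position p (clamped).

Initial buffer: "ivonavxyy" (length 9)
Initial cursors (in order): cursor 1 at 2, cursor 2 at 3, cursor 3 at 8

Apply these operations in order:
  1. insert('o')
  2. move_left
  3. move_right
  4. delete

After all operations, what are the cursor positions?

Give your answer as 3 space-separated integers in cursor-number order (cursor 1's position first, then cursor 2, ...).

After op 1 (insert('o')): buffer="ivooonavxyoy" (len 12), cursors c1@3 c2@5 c3@11, authorship ..1.2.....3.
After op 2 (move_left): buffer="ivooonavxyoy" (len 12), cursors c1@2 c2@4 c3@10, authorship ..1.2.....3.
After op 3 (move_right): buffer="ivooonavxyoy" (len 12), cursors c1@3 c2@5 c3@11, authorship ..1.2.....3.
After op 4 (delete): buffer="ivonavxyy" (len 9), cursors c1@2 c2@3 c3@8, authorship .........

Answer: 2 3 8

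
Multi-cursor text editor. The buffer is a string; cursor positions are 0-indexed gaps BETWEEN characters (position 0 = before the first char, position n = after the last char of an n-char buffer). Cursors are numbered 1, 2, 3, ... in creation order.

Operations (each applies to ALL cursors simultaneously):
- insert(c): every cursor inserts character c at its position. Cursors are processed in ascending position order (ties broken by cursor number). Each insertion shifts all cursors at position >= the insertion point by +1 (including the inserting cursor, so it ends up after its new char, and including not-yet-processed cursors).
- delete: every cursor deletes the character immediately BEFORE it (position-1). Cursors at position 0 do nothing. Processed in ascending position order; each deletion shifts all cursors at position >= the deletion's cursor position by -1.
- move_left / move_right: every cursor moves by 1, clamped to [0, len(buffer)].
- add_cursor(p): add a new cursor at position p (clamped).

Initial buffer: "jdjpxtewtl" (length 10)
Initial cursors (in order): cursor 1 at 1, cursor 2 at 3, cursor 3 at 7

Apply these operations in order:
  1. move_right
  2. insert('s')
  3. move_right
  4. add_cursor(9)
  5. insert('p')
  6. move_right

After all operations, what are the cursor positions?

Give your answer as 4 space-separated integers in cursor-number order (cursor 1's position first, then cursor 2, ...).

After op 1 (move_right): buffer="jdjpxtewtl" (len 10), cursors c1@2 c2@4 c3@8, authorship ..........
After op 2 (insert('s')): buffer="jdsjpsxtewstl" (len 13), cursors c1@3 c2@6 c3@11, authorship ..1..2....3..
After op 3 (move_right): buffer="jdsjpsxtewstl" (len 13), cursors c1@4 c2@7 c3@12, authorship ..1..2....3..
After op 4 (add_cursor(9)): buffer="jdsjpsxtewstl" (len 13), cursors c1@4 c2@7 c4@9 c3@12, authorship ..1..2....3..
After op 5 (insert('p')): buffer="jdsjppsxptepwstpl" (len 17), cursors c1@5 c2@9 c4@12 c3@16, authorship ..1.1.2.2..4.3.3.
After op 6 (move_right): buffer="jdsjppsxptepwstpl" (len 17), cursors c1@6 c2@10 c4@13 c3@17, authorship ..1.1.2.2..4.3.3.

Answer: 6 10 17 13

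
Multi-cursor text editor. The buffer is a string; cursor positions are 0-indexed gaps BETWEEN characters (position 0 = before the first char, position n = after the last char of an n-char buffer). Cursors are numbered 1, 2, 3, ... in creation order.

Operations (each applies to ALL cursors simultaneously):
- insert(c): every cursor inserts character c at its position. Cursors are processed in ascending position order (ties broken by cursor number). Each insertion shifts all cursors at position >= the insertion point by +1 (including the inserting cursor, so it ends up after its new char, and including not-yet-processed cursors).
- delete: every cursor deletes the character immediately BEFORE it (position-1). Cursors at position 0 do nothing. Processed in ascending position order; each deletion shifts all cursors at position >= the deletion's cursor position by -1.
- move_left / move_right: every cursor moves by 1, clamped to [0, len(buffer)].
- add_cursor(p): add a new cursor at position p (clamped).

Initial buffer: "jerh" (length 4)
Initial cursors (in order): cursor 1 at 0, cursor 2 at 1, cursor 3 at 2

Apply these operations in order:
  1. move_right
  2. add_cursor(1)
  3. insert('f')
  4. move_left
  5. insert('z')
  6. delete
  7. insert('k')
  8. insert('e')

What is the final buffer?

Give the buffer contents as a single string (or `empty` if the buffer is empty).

Answer: jfkkeefekefrkefh

Derivation:
After op 1 (move_right): buffer="jerh" (len 4), cursors c1@1 c2@2 c3@3, authorship ....
After op 2 (add_cursor(1)): buffer="jerh" (len 4), cursors c1@1 c4@1 c2@2 c3@3, authorship ....
After op 3 (insert('f')): buffer="jffefrfh" (len 8), cursors c1@3 c4@3 c2@5 c3@7, authorship .14.2.3.
After op 4 (move_left): buffer="jffefrfh" (len 8), cursors c1@2 c4@2 c2@4 c3@6, authorship .14.2.3.
After op 5 (insert('z')): buffer="jfzzfezfrzfh" (len 12), cursors c1@4 c4@4 c2@7 c3@10, authorship .1144.22.33.
After op 6 (delete): buffer="jffefrfh" (len 8), cursors c1@2 c4@2 c2@4 c3@6, authorship .14.2.3.
After op 7 (insert('k')): buffer="jfkkfekfrkfh" (len 12), cursors c1@4 c4@4 c2@7 c3@10, authorship .1144.22.33.
After op 8 (insert('e')): buffer="jfkkeefekefrkefh" (len 16), cursors c1@6 c4@6 c2@10 c3@14, authorship .114144.222.333.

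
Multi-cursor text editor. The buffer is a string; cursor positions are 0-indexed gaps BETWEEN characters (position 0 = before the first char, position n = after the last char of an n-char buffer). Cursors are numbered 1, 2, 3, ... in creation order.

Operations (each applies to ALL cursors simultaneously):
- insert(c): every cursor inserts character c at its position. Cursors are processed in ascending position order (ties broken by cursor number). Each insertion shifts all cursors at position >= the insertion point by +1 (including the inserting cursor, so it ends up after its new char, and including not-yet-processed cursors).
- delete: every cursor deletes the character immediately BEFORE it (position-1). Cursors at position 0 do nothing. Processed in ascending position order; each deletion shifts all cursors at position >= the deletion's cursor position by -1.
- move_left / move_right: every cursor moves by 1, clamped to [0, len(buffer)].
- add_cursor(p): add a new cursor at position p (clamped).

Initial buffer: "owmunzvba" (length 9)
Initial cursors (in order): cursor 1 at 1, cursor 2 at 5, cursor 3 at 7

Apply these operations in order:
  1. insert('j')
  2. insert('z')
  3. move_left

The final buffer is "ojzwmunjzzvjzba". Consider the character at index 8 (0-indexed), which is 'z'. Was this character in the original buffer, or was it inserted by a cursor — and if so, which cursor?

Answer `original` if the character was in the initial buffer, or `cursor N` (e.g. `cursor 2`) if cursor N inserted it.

After op 1 (insert('j')): buffer="ojwmunjzvjba" (len 12), cursors c1@2 c2@7 c3@10, authorship .1....2..3..
After op 2 (insert('z')): buffer="ojzwmunjzzvjzba" (len 15), cursors c1@3 c2@9 c3@13, authorship .11....22..33..
After op 3 (move_left): buffer="ojzwmunjzzvjzba" (len 15), cursors c1@2 c2@8 c3@12, authorship .11....22..33..
Authorship (.=original, N=cursor N): . 1 1 . . . . 2 2 . . 3 3 . .
Index 8: author = 2

Answer: cursor 2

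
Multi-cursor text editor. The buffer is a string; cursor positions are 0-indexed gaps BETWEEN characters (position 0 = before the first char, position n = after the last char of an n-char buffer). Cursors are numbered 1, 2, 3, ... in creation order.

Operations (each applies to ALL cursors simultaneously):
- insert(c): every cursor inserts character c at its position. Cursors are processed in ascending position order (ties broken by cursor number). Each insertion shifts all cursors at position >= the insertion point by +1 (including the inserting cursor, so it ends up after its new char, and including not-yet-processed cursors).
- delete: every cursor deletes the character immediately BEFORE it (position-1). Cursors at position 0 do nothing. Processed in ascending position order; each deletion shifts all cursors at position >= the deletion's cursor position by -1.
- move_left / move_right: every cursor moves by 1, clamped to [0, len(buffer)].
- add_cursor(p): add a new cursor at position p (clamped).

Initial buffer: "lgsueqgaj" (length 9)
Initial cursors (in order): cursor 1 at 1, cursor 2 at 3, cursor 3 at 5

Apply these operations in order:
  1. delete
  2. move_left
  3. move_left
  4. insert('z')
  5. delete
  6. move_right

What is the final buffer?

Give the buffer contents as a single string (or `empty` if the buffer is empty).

Answer: guqgaj

Derivation:
After op 1 (delete): buffer="guqgaj" (len 6), cursors c1@0 c2@1 c3@2, authorship ......
After op 2 (move_left): buffer="guqgaj" (len 6), cursors c1@0 c2@0 c3@1, authorship ......
After op 3 (move_left): buffer="guqgaj" (len 6), cursors c1@0 c2@0 c3@0, authorship ......
After op 4 (insert('z')): buffer="zzzguqgaj" (len 9), cursors c1@3 c2@3 c3@3, authorship 123......
After op 5 (delete): buffer="guqgaj" (len 6), cursors c1@0 c2@0 c3@0, authorship ......
After op 6 (move_right): buffer="guqgaj" (len 6), cursors c1@1 c2@1 c3@1, authorship ......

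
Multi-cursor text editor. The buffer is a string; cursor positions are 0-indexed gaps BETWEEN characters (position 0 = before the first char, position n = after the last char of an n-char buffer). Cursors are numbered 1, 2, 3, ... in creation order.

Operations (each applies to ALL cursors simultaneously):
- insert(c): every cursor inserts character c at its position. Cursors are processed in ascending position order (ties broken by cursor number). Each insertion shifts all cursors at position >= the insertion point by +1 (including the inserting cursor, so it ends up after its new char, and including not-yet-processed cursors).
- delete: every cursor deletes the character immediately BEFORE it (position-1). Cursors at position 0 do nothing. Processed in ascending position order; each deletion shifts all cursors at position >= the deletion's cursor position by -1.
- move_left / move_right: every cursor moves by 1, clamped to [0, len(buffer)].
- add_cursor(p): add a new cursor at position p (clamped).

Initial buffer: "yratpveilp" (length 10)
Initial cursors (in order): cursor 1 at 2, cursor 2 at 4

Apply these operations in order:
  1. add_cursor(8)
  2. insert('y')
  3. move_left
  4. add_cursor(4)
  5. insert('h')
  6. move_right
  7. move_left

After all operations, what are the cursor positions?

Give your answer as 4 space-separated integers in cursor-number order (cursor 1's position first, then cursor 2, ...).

Answer: 3 8 14 6

Derivation:
After op 1 (add_cursor(8)): buffer="yratpveilp" (len 10), cursors c1@2 c2@4 c3@8, authorship ..........
After op 2 (insert('y')): buffer="yryatypveiylp" (len 13), cursors c1@3 c2@6 c3@11, authorship ..1..2....3..
After op 3 (move_left): buffer="yryatypveiylp" (len 13), cursors c1@2 c2@5 c3@10, authorship ..1..2....3..
After op 4 (add_cursor(4)): buffer="yryatypveiylp" (len 13), cursors c1@2 c4@4 c2@5 c3@10, authorship ..1..2....3..
After op 5 (insert('h')): buffer="yrhyahthypveihylp" (len 17), cursors c1@3 c4@6 c2@8 c3@14, authorship ..11.4.22....33..
After op 6 (move_right): buffer="yrhyahthypveihylp" (len 17), cursors c1@4 c4@7 c2@9 c3@15, authorship ..11.4.22....33..
After op 7 (move_left): buffer="yrhyahthypveihylp" (len 17), cursors c1@3 c4@6 c2@8 c3@14, authorship ..11.4.22....33..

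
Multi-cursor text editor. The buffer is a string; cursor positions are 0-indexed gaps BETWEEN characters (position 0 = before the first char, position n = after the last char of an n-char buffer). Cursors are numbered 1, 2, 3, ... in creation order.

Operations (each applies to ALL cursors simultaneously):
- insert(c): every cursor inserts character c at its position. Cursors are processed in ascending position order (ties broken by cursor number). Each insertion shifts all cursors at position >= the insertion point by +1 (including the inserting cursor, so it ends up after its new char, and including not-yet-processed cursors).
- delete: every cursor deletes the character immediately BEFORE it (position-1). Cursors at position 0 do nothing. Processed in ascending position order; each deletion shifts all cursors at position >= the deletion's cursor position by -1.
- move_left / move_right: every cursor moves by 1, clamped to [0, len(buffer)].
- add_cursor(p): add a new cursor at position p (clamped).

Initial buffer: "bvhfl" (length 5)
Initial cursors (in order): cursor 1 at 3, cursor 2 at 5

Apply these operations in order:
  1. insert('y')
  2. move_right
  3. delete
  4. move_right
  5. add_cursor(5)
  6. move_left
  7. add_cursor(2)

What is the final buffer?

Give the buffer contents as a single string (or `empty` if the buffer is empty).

After op 1 (insert('y')): buffer="bvhyfly" (len 7), cursors c1@4 c2@7, authorship ...1..2
After op 2 (move_right): buffer="bvhyfly" (len 7), cursors c1@5 c2@7, authorship ...1..2
After op 3 (delete): buffer="bvhyl" (len 5), cursors c1@4 c2@5, authorship ...1.
After op 4 (move_right): buffer="bvhyl" (len 5), cursors c1@5 c2@5, authorship ...1.
After op 5 (add_cursor(5)): buffer="bvhyl" (len 5), cursors c1@5 c2@5 c3@5, authorship ...1.
After op 6 (move_left): buffer="bvhyl" (len 5), cursors c1@4 c2@4 c3@4, authorship ...1.
After op 7 (add_cursor(2)): buffer="bvhyl" (len 5), cursors c4@2 c1@4 c2@4 c3@4, authorship ...1.

Answer: bvhyl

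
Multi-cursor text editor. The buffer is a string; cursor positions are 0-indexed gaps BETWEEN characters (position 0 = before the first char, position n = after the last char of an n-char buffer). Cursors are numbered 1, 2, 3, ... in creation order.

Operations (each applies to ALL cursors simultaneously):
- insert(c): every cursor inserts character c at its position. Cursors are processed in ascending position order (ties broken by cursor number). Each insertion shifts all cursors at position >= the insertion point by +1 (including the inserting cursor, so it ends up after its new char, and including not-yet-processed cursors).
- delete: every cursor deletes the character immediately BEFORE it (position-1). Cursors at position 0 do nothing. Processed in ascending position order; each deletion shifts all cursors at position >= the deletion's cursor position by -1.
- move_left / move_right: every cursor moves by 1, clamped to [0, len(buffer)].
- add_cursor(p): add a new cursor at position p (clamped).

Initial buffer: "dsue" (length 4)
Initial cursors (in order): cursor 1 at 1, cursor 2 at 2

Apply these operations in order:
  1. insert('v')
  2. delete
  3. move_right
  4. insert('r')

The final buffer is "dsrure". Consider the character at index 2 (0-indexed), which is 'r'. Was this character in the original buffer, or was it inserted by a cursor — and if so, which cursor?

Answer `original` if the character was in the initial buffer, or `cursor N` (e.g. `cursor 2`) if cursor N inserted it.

After op 1 (insert('v')): buffer="dvsvue" (len 6), cursors c1@2 c2@4, authorship .1.2..
After op 2 (delete): buffer="dsue" (len 4), cursors c1@1 c2@2, authorship ....
After op 3 (move_right): buffer="dsue" (len 4), cursors c1@2 c2@3, authorship ....
After op 4 (insert('r')): buffer="dsrure" (len 6), cursors c1@3 c2@5, authorship ..1.2.
Authorship (.=original, N=cursor N): . . 1 . 2 .
Index 2: author = 1

Answer: cursor 1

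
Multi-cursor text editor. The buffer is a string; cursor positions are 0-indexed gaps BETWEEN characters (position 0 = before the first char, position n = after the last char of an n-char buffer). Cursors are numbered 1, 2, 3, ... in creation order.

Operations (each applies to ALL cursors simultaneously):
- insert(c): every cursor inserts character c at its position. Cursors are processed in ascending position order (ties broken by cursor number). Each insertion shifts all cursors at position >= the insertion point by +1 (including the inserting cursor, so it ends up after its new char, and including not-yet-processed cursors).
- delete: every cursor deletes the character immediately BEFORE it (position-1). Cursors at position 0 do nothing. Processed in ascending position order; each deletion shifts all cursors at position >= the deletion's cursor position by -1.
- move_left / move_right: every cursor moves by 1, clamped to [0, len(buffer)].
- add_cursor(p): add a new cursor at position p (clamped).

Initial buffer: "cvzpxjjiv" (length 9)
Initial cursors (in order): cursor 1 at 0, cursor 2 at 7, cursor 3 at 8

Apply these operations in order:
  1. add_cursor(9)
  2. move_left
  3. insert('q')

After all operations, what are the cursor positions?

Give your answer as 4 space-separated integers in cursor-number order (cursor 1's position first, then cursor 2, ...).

Answer: 1 8 10 12

Derivation:
After op 1 (add_cursor(9)): buffer="cvzpxjjiv" (len 9), cursors c1@0 c2@7 c3@8 c4@9, authorship .........
After op 2 (move_left): buffer="cvzpxjjiv" (len 9), cursors c1@0 c2@6 c3@7 c4@8, authorship .........
After op 3 (insert('q')): buffer="qcvzpxjqjqiqv" (len 13), cursors c1@1 c2@8 c3@10 c4@12, authorship 1......2.3.4.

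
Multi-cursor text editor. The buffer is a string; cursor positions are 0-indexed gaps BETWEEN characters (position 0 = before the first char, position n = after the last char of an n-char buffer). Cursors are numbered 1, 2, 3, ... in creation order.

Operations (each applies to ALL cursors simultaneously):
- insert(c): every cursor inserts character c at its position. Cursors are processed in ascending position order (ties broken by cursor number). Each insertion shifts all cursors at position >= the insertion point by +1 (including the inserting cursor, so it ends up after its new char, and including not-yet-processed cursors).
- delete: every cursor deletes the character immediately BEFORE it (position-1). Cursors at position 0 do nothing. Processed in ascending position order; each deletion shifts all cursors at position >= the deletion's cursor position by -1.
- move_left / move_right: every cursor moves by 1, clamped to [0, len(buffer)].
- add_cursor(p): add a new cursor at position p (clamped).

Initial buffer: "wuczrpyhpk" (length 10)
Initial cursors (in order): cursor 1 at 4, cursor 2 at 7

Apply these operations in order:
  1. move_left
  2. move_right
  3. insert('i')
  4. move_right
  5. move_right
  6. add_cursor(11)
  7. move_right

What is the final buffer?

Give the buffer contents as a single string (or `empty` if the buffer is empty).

After op 1 (move_left): buffer="wuczrpyhpk" (len 10), cursors c1@3 c2@6, authorship ..........
After op 2 (move_right): buffer="wuczrpyhpk" (len 10), cursors c1@4 c2@7, authorship ..........
After op 3 (insert('i')): buffer="wuczirpyihpk" (len 12), cursors c1@5 c2@9, authorship ....1...2...
After op 4 (move_right): buffer="wuczirpyihpk" (len 12), cursors c1@6 c2@10, authorship ....1...2...
After op 5 (move_right): buffer="wuczirpyihpk" (len 12), cursors c1@7 c2@11, authorship ....1...2...
After op 6 (add_cursor(11)): buffer="wuczirpyihpk" (len 12), cursors c1@7 c2@11 c3@11, authorship ....1...2...
After op 7 (move_right): buffer="wuczirpyihpk" (len 12), cursors c1@8 c2@12 c3@12, authorship ....1...2...

Answer: wuczirpyihpk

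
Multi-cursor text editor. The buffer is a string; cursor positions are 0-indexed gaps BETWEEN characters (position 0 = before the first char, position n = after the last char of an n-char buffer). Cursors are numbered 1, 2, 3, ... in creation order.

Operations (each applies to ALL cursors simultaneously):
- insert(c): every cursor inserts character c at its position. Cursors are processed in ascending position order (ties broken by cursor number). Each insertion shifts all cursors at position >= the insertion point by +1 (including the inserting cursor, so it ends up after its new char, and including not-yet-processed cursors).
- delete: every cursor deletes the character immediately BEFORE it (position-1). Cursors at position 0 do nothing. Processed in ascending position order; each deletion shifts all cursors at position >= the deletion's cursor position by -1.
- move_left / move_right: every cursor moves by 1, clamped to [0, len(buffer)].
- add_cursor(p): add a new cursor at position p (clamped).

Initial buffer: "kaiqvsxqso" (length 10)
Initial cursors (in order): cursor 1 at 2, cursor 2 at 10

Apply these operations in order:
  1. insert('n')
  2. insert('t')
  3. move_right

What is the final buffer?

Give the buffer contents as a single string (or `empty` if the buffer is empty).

After op 1 (insert('n')): buffer="kaniqvsxqson" (len 12), cursors c1@3 c2@12, authorship ..1........2
After op 2 (insert('t')): buffer="kantiqvsxqsont" (len 14), cursors c1@4 c2@14, authorship ..11........22
After op 3 (move_right): buffer="kantiqvsxqsont" (len 14), cursors c1@5 c2@14, authorship ..11........22

Answer: kantiqvsxqsont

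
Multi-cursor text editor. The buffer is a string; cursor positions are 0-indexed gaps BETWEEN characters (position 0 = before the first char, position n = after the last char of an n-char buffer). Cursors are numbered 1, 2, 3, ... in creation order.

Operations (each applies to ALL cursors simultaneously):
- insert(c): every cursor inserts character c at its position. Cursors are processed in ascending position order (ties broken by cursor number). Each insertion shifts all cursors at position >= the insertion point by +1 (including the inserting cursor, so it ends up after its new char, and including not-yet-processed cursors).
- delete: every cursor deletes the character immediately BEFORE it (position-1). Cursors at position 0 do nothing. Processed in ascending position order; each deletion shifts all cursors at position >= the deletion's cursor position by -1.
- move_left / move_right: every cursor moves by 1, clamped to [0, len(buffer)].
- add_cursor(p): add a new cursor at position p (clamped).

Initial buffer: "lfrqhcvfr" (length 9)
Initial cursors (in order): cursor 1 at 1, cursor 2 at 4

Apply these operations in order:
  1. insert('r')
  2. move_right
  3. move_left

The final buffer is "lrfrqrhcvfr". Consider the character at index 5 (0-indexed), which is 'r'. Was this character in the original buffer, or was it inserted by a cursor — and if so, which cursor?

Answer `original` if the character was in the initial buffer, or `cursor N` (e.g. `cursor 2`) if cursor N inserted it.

After op 1 (insert('r')): buffer="lrfrqrhcvfr" (len 11), cursors c1@2 c2@6, authorship .1...2.....
After op 2 (move_right): buffer="lrfrqrhcvfr" (len 11), cursors c1@3 c2@7, authorship .1...2.....
After op 3 (move_left): buffer="lrfrqrhcvfr" (len 11), cursors c1@2 c2@6, authorship .1...2.....
Authorship (.=original, N=cursor N): . 1 . . . 2 . . . . .
Index 5: author = 2

Answer: cursor 2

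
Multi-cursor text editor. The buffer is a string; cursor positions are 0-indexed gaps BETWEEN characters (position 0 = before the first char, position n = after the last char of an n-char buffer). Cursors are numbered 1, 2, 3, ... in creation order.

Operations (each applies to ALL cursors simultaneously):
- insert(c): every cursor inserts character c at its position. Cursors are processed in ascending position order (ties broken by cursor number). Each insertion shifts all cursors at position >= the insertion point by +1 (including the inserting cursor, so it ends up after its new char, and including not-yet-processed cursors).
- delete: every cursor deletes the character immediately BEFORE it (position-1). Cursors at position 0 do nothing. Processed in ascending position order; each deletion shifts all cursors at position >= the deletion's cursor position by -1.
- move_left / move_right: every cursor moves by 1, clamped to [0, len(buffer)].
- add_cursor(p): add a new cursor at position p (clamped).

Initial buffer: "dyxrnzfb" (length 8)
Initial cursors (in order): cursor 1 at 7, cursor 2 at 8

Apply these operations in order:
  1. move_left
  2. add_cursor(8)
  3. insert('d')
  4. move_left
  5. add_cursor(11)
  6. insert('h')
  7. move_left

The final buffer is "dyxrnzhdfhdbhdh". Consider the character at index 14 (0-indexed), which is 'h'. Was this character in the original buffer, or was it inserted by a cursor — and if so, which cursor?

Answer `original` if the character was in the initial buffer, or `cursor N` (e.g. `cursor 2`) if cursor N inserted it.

After op 1 (move_left): buffer="dyxrnzfb" (len 8), cursors c1@6 c2@7, authorship ........
After op 2 (add_cursor(8)): buffer="dyxrnzfb" (len 8), cursors c1@6 c2@7 c3@8, authorship ........
After op 3 (insert('d')): buffer="dyxrnzdfdbd" (len 11), cursors c1@7 c2@9 c3@11, authorship ......1.2.3
After op 4 (move_left): buffer="dyxrnzdfdbd" (len 11), cursors c1@6 c2@8 c3@10, authorship ......1.2.3
After op 5 (add_cursor(11)): buffer="dyxrnzdfdbd" (len 11), cursors c1@6 c2@8 c3@10 c4@11, authorship ......1.2.3
After op 6 (insert('h')): buffer="dyxrnzhdfhdbhdh" (len 15), cursors c1@7 c2@10 c3@13 c4@15, authorship ......11.22.334
After op 7 (move_left): buffer="dyxrnzhdfhdbhdh" (len 15), cursors c1@6 c2@9 c3@12 c4@14, authorship ......11.22.334
Authorship (.=original, N=cursor N): . . . . . . 1 1 . 2 2 . 3 3 4
Index 14: author = 4

Answer: cursor 4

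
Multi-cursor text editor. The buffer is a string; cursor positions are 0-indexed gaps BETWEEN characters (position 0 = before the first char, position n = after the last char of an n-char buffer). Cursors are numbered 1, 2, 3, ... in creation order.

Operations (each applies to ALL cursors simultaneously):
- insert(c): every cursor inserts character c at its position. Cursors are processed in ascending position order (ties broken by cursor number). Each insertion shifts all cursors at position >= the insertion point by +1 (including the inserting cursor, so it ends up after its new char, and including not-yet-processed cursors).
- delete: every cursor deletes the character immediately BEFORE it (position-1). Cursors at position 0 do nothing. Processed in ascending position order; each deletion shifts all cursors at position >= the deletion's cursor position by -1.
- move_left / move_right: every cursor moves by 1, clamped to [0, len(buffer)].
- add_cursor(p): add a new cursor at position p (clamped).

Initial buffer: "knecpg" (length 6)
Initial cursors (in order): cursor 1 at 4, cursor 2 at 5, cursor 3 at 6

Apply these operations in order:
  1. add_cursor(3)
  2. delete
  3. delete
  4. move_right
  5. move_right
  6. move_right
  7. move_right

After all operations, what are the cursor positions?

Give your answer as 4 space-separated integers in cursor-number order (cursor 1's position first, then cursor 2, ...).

Answer: 0 0 0 0

Derivation:
After op 1 (add_cursor(3)): buffer="knecpg" (len 6), cursors c4@3 c1@4 c2@5 c3@6, authorship ......
After op 2 (delete): buffer="kn" (len 2), cursors c1@2 c2@2 c3@2 c4@2, authorship ..
After op 3 (delete): buffer="" (len 0), cursors c1@0 c2@0 c3@0 c4@0, authorship 
After op 4 (move_right): buffer="" (len 0), cursors c1@0 c2@0 c3@0 c4@0, authorship 
After op 5 (move_right): buffer="" (len 0), cursors c1@0 c2@0 c3@0 c4@0, authorship 
After op 6 (move_right): buffer="" (len 0), cursors c1@0 c2@0 c3@0 c4@0, authorship 
After op 7 (move_right): buffer="" (len 0), cursors c1@0 c2@0 c3@0 c4@0, authorship 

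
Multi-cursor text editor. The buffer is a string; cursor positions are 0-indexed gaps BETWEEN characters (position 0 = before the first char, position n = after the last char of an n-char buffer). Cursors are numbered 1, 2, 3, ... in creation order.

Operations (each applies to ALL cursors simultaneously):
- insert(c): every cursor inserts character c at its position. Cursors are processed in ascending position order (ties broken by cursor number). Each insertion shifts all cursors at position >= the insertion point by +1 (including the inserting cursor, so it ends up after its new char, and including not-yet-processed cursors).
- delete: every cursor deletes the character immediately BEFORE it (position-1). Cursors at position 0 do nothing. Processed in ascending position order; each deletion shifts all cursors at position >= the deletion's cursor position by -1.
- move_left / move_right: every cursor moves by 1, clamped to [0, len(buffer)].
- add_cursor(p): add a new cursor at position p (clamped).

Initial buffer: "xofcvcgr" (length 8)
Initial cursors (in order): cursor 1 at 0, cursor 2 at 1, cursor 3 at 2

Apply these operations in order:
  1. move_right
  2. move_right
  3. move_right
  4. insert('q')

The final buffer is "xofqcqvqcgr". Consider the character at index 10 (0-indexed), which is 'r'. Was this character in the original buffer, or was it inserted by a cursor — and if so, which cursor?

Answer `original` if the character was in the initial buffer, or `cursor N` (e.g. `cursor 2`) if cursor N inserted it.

Answer: original

Derivation:
After op 1 (move_right): buffer="xofcvcgr" (len 8), cursors c1@1 c2@2 c3@3, authorship ........
After op 2 (move_right): buffer="xofcvcgr" (len 8), cursors c1@2 c2@3 c3@4, authorship ........
After op 3 (move_right): buffer="xofcvcgr" (len 8), cursors c1@3 c2@4 c3@5, authorship ........
After op 4 (insert('q')): buffer="xofqcqvqcgr" (len 11), cursors c1@4 c2@6 c3@8, authorship ...1.2.3...
Authorship (.=original, N=cursor N): . . . 1 . 2 . 3 . . .
Index 10: author = original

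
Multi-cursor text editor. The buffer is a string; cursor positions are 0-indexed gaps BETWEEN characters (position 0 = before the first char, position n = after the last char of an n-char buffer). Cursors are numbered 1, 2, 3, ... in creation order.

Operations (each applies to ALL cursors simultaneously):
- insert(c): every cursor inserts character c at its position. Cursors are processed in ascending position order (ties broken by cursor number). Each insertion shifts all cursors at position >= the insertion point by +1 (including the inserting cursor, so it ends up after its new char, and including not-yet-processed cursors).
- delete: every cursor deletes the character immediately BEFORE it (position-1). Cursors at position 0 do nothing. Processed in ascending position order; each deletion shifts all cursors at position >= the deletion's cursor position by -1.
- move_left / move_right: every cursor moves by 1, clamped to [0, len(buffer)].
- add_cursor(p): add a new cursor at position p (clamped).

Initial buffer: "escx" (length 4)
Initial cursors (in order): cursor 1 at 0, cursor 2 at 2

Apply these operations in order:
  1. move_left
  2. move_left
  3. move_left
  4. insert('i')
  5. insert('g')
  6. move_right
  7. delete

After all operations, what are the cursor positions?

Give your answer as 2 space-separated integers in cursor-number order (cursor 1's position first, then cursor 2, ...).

After op 1 (move_left): buffer="escx" (len 4), cursors c1@0 c2@1, authorship ....
After op 2 (move_left): buffer="escx" (len 4), cursors c1@0 c2@0, authorship ....
After op 3 (move_left): buffer="escx" (len 4), cursors c1@0 c2@0, authorship ....
After op 4 (insert('i')): buffer="iiescx" (len 6), cursors c1@2 c2@2, authorship 12....
After op 5 (insert('g')): buffer="iiggescx" (len 8), cursors c1@4 c2@4, authorship 1212....
After op 6 (move_right): buffer="iiggescx" (len 8), cursors c1@5 c2@5, authorship 1212....
After op 7 (delete): buffer="iigscx" (len 6), cursors c1@3 c2@3, authorship 121...

Answer: 3 3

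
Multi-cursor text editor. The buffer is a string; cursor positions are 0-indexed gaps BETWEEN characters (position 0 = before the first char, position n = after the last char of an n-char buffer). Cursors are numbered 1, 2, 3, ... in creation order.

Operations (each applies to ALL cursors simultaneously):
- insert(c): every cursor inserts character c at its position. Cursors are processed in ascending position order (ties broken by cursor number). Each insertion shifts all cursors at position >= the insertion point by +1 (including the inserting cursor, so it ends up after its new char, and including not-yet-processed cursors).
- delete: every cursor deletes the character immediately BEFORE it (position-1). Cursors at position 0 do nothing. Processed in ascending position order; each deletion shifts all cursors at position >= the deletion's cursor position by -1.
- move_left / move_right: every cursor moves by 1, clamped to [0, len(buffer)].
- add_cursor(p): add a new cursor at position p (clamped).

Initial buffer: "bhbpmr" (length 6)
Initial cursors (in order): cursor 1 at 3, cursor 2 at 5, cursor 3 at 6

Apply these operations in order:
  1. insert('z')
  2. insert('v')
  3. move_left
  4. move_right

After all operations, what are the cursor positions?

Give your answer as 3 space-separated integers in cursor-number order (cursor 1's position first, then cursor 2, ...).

After op 1 (insert('z')): buffer="bhbzpmzrz" (len 9), cursors c1@4 c2@7 c3@9, authorship ...1..2.3
After op 2 (insert('v')): buffer="bhbzvpmzvrzv" (len 12), cursors c1@5 c2@9 c3@12, authorship ...11..22.33
After op 3 (move_left): buffer="bhbzvpmzvrzv" (len 12), cursors c1@4 c2@8 c3@11, authorship ...11..22.33
After op 4 (move_right): buffer="bhbzvpmzvrzv" (len 12), cursors c1@5 c2@9 c3@12, authorship ...11..22.33

Answer: 5 9 12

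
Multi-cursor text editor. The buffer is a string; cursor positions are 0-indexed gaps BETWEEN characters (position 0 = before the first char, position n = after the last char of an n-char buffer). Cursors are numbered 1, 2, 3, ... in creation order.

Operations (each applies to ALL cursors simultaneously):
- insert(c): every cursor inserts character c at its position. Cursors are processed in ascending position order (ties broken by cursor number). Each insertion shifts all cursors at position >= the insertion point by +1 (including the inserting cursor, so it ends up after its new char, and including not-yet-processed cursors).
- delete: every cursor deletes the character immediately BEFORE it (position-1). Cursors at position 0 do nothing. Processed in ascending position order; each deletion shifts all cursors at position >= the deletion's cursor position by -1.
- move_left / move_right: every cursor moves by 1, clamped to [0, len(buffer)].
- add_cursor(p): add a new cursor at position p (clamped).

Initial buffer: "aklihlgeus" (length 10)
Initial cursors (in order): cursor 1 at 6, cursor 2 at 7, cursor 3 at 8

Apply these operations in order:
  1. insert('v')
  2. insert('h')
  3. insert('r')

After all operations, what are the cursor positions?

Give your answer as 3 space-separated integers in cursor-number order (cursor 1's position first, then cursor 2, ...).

After op 1 (insert('v')): buffer="aklihlvgvevus" (len 13), cursors c1@7 c2@9 c3@11, authorship ......1.2.3..
After op 2 (insert('h')): buffer="aklihlvhgvhevhus" (len 16), cursors c1@8 c2@11 c3@14, authorship ......11.22.33..
After op 3 (insert('r')): buffer="aklihlvhrgvhrevhrus" (len 19), cursors c1@9 c2@13 c3@17, authorship ......111.222.333..

Answer: 9 13 17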